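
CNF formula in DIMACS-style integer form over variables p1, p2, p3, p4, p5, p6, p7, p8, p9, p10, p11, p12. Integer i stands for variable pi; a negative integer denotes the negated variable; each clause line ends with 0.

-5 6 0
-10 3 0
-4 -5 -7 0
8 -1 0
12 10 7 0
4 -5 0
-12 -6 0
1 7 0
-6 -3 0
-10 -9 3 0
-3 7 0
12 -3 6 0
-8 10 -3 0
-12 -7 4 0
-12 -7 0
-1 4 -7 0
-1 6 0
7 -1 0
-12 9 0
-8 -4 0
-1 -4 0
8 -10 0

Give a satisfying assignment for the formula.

p1=0, p2=0, p3=0, p4=0, p5=0, p6=0, p7=1, p8=1, p9=0, p10=0, p11=0, p12=0

Check each clause:
  1. (~p5 \/ p6) — ~p5 is true.
  2. (p3 \/ ~p10) — ~p10 is true.
  3. (~p5 \/ ~p7 \/ ~p4) — ~p5 is true.
  4. (~p1 \/ p8) — p8 is true.
  5. (p7 \/ p12 \/ p10) — p7 is true.
  6. (p4 \/ ~p5) — ~p5 is true.
  7. (~p12 \/ ~p6) — ~p6 is true.
  8. (p1 \/ p7) — p7 is true.
  9. (~p3 \/ ~p6) — ~p6 is true.
  10. (p3 \/ ~p10 \/ ~p9) — ~p10 is true.
  11. (p7 \/ ~p3) — ~p3 is true.
  12. (p6 \/ ~p3 \/ p12) — ~p3 is true.
  13. (~p3 \/ p10 \/ ~p8) — ~p3 is true.
  14. (~p7 \/ p4 \/ ~p12) — ~p12 is true.
  15. (~p12 \/ ~p7) — ~p12 is true.
  16. (p4 \/ ~p1 \/ ~p7) — ~p1 is true.
  17. (~p1 \/ p6) — ~p1 is true.
  18. (p7 \/ ~p1) — ~p1 is true.
  19. (~p12 \/ p9) — ~p12 is true.
  20. (~p8 \/ ~p4) — ~p4 is true.
  21. (~p4 \/ ~p1) — ~p4 is true.
  22. (~p10 \/ p8) — p8 is true.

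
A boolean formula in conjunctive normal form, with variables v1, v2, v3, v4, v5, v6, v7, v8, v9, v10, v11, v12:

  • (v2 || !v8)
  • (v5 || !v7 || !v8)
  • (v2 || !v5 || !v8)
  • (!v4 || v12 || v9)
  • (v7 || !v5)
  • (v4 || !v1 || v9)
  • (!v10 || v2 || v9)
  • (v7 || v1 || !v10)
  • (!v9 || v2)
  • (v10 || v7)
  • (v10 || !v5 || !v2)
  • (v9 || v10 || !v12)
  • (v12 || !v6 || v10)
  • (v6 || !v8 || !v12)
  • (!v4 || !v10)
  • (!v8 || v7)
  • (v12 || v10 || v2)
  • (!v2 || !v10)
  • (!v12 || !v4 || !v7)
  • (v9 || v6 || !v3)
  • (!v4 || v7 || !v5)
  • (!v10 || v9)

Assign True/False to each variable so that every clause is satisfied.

v1 = False, v2 = True, v3 = False, v4 = True, v5 = False, v6 = False, v7 = True, v8 = False, v9 = True, v10 = False, v11 = False, v12 = False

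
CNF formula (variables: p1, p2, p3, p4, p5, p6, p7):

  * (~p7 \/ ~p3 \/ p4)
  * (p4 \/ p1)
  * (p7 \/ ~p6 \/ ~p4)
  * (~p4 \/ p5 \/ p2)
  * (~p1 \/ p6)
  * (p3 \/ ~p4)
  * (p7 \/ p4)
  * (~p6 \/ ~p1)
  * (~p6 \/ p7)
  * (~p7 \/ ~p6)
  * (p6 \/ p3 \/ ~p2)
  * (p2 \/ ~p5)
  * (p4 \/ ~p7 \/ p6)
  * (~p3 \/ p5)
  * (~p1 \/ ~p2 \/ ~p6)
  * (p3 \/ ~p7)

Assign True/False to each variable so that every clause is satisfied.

p1=0, p2=1, p3=1, p4=1, p5=1, p6=0, p7=1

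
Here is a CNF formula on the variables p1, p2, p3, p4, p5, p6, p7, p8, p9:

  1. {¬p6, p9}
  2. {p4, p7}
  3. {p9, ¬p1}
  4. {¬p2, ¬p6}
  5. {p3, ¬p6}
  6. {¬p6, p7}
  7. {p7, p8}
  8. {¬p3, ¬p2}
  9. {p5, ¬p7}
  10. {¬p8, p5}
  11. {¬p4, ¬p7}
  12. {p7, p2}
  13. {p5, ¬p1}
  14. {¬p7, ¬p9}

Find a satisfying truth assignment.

Pure literal: p1 appears only negated; assign p1 = False.
Pure literal: p5 appears only positively; assign p5 = True.
Set p2 = False and propagate.
  then p7 is forced to True.
  then p4 is forced to False.
  then p9 is forced to False.
  then p6 is forced to False.
p3, p8 are now unconstrained; take p3 = False, p8 = False.
Every clause has at least one true literal under this assignment.
Check each clause:
  1. {¬p6, p9} — ¬p6 is true.
  2. {p7, p4} — p7 is true.
  3. {¬p1, p9} — ¬p1 is true.
  4. {¬p2, ¬p6} — ¬p6 is true.
  5. {¬p6, p3} — ¬p6 is true.
  6. {p7, ¬p6} — ¬p6 is true.
  7. {p7, p8} — p7 is true.
  8. {¬p3, ¬p2} — ¬p3 is true.
  9. {p5, ¬p7} — p5 is true.
  10. {¬p8, p5} — ¬p8 is true.
  11. {¬p7, ¬p4} — ¬p4 is true.
  12. {p7, p2} — p7 is true.
  13. {¬p1, p5} — p5 is true.
  14. {¬p9, ¬p7} — ¬p9 is true.

p1=F, p2=F, p3=F, p4=F, p5=T, p6=F, p7=T, p8=F, p9=F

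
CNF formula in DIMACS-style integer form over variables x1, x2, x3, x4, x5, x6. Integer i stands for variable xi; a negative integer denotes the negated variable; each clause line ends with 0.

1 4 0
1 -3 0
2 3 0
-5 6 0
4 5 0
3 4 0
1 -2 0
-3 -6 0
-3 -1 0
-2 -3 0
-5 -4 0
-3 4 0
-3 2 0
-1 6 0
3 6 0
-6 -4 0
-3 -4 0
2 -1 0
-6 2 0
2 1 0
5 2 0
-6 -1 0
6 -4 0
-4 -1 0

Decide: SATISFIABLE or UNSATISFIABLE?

x3 = True:
  propagation gives x1=True; an empty clause results — contradiction.
x3 = False:
  propagation gives x2=True, x4=True, x1=True; an empty clause results — contradiction.
Every branch closes, so no satisfying assignment exists.

UNSATISFIABLE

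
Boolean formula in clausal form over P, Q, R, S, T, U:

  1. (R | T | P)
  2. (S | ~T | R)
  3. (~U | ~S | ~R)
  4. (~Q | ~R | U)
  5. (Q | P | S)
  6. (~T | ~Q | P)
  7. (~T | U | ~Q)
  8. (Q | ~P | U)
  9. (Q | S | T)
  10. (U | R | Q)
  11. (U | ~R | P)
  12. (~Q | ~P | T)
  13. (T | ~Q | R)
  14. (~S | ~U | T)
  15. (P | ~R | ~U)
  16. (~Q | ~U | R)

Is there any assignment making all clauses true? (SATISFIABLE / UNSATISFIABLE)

Branch on P: take P = False.
For the remaining variables, Q = False, R = False, S = True, T = True, U = True works.
So P = 0  Q = 0  R = 0  S = 1  T = 1  U = 1 is a satisfying assignment.

SATISFIABLE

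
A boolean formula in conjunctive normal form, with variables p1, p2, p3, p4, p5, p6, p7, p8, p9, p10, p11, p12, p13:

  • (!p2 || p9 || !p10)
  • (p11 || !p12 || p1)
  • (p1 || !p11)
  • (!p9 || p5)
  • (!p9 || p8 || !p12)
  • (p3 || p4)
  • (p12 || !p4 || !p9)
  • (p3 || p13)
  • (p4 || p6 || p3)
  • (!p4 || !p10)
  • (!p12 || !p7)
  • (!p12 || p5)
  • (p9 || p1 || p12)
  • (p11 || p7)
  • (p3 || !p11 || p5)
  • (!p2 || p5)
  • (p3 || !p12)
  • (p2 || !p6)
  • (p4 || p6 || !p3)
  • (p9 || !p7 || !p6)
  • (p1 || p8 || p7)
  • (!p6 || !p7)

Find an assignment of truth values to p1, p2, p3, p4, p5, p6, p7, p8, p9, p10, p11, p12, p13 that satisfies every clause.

p1=T, p2=T, p3=T, p4=T, p5=T, p6=T, p7=F, p8=T, p9=T, p10=F, p11=T, p12=T, p13=T

Pure literal: p1 appears only positively; assign p1 = True.
p5 occurs only positively in the remaining clauses — set p5 = True.
Set p2 = True and propagate.
For the remaining variables, p3 = True, p4 = True, p6 = True, p7 = False, p8 = True, p9 = True, p10 = False, p11 = True, p12 = True, p13 = True works.
Every clause has at least one true literal under this assignment.
Check each clause:
  1. (p9 || !p2 || !p10) — p9 is true.
  2. (!p12 || p11 || p1) — p1 is true.
  3. (p1 || !p11) — p1 is true.
  4. (!p9 || p5) — p5 is true.
  5. (!p9 || !p12 || p8) — p8 is true.
  6. (p4 || p3) — p3 is true.
  7. (!p9 || !p4 || p12) — p12 is true.
  8. (p13 || p3) — p3 is true.
  9. (p6 || p3 || p4) — p3 is true.
  10. (!p4 || !p10) — !p10 is true.
  11. (!p7 || !p12) — !p7 is true.
  12. (p5 || !p12) — p5 is true.
  13. (p12 || p9 || p1) — p1 is true.
  14. (p11 || p7) — p11 is true.
  15. (p5 || !p11 || p3) — p5 is true.
  16. (!p2 || p5) — p5 is true.
  17. (!p12 || p3) — p3 is true.
  18. (p2 || !p6) — p2 is true.
  19. (!p3 || p4 || p6) — p4 is true.
  20. (p9 || !p6 || !p7) — !p7 is true.
  21. (p8 || p1 || p7) — p8 is true.
  22. (!p7 || !p6) — !p7 is true.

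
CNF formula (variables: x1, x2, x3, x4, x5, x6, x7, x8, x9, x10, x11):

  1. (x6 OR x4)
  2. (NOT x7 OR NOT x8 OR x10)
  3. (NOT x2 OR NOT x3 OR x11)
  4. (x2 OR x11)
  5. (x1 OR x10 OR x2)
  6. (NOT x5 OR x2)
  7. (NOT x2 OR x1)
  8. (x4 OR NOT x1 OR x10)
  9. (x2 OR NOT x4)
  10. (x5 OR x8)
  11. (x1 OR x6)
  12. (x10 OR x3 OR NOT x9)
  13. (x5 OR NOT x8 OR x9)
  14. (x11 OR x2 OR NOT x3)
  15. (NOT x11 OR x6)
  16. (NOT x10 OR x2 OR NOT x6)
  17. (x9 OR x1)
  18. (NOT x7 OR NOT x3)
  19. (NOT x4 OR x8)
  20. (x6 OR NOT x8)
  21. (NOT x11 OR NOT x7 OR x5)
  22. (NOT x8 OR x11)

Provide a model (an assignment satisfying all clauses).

Set x1 = True and propagate.
Set x2 = True and propagate.
For the remaining variables, x3 = False, x4 = False, x5 = True, x6 = True, x7 = True, x8 = False, x9 = True, x10 = True, x11 = True works.
Every clause has at least one true literal under this assignment.

x1 = T, x2 = T, x3 = F, x4 = F, x5 = T, x6 = T, x7 = T, x8 = F, x9 = T, x10 = T, x11 = T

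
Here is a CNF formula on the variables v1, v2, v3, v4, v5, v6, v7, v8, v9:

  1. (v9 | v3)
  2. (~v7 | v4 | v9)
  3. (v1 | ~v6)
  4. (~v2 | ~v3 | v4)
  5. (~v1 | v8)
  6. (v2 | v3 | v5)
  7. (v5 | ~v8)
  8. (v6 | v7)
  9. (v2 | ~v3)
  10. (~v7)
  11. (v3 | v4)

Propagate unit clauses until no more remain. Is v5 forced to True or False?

True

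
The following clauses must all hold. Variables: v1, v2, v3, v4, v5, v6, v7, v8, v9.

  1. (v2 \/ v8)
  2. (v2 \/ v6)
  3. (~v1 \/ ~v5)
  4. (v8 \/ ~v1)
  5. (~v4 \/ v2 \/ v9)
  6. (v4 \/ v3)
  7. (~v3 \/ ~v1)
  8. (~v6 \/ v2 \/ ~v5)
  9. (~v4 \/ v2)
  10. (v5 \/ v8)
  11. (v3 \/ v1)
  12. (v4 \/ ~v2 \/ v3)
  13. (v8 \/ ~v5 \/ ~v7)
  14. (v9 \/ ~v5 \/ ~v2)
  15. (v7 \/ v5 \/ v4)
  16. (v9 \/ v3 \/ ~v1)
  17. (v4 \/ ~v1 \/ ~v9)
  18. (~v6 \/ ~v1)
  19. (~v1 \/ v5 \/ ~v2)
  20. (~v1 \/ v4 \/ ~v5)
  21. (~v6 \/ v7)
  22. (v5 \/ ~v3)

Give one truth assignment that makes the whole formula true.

v1=F, v2=T, v3=T, v4=T, v5=T, v6=F, v7=T, v8=T, v9=T

Check each clause:
  1. (v2 \/ v8) — v8 is true.
  2. (v6 \/ v2) — v2 is true.
  3. (~v1 \/ ~v5) — ~v1 is true.
  4. (~v1 \/ v8) — v8 is true.
  5. (v9 \/ ~v4 \/ v2) — v9 is true.
  6. (v4 \/ v3) — v3 is true.
  7. (~v1 \/ ~v3) — ~v1 is true.
  8. (~v5 \/ ~v6 \/ v2) — v2 is true.
  9. (v2 \/ ~v4) — v2 is true.
  10. (v5 \/ v8) — v8 is true.
  11. (v1 \/ v3) — v3 is true.
  12. (v3 \/ ~v2 \/ v4) — v3 is true.
  13. (~v7 \/ ~v5 \/ v8) — v8 is true.
  14. (~v2 \/ v9 \/ ~v5) — v9 is true.
  15. (v7 \/ v5 \/ v4) — v4 is true.
  16. (v3 \/ ~v1 \/ v9) — v9 is true.
  17. (v4 \/ ~v1 \/ ~v9) — v4 is true.
  18. (~v1 \/ ~v6) — ~v6 is true.
  19. (~v1 \/ v5 \/ ~v2) — v5 is true.
  20. (v4 \/ ~v1 \/ ~v5) — v4 is true.
  21. (v7 \/ ~v6) — ~v6 is true.
  22. (v5 \/ ~v3) — v5 is true.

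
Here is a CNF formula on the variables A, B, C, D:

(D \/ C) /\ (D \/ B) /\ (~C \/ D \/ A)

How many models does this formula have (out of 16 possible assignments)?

Split on D, then C.
  D=1, C=1: remaining (A,B) ∈ {(0,0); (0,1); (1,0); (1,1)} — 4.
  D=1, C=0: remaining (A,B) ∈ {(0,0); (0,1); (1,0); (1,1)} — 4.
  D=0, C=1: remaining (A,B) ∈ {(1,1)} — 1.
  D=0, C=0: a clause becomes empty — 0.
Total: 4 + 4 + 1 + 0 = 9.

9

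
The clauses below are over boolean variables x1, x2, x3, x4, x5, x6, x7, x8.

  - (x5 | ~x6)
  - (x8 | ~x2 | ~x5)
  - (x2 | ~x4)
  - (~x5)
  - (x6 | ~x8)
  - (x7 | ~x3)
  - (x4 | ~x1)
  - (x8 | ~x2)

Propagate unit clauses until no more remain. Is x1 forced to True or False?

Unit clause (~x5) sets x5 = False.
(x5 | ~x6) with x5 = False leaves only ~x6, so x6 = False.
(x6 | ~x8) with x6 = False leaves only ~x8, so x8 = False.
From (x8 | ~x2) and x8 = False: x2 = False.
(x2 | ~x4): since x2 = False, the clause reduces to (~x4). x4 = False.
In (~x1 | x4), x4 is now false; ~x1 must hold, so x1 = False.

False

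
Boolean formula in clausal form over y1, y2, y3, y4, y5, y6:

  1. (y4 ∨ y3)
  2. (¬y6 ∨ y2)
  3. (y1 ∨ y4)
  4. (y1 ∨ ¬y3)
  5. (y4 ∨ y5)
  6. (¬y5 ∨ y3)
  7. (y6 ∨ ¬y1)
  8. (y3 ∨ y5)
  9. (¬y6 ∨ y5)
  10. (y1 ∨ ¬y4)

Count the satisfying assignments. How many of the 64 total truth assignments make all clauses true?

2

The models are:
  y1=1 y2=1 y3=1 y4=0 y5=1 y6=1
  y1=1 y2=1 y3=1 y4=1 y5=1 y6=1
That's 2 in total.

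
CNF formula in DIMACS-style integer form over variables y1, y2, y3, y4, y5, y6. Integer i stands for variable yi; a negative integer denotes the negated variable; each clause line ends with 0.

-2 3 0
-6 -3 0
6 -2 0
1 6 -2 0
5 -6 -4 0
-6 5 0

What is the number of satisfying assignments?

20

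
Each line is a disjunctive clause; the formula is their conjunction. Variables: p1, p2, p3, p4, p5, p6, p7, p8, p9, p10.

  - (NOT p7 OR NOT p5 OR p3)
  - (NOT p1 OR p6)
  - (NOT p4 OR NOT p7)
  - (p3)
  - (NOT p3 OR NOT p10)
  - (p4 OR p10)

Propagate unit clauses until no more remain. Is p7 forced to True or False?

(p3) is a unit clause: p3 = True.
(NOT p10 OR NOT p3) with p3 = True leaves only NOT p10, so p10 = False.
(p4 OR p10): since p10 = False, the clause reduces to (p4). p4 = True.
From (NOT p4 OR NOT p7) and p4 = True: p7 = False.

False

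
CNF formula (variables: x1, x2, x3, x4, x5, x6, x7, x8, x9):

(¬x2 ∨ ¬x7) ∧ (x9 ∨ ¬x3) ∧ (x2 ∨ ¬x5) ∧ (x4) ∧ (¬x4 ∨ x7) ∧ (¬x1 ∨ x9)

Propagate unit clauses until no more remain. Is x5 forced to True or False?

False

Unit clause (x4) sets x4 = True.
(x7 ∨ ¬x4) with x4 = True leaves only x7, so x7 = True.
From (¬x7 ∨ ¬x2) and x7 = True: x2 = False.
From (x2 ∨ ¬x5) and x2 = False: x5 = False.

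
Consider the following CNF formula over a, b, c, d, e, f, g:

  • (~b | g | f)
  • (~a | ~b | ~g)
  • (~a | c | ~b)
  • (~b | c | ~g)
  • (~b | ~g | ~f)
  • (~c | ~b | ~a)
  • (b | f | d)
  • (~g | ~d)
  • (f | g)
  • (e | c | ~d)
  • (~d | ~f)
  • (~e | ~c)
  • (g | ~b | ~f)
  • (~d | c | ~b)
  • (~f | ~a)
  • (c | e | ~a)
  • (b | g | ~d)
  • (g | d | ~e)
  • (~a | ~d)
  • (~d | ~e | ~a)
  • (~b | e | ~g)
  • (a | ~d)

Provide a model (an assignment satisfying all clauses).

Try a = False.
  then d is forced to False.
Try b = False.
  then f is forced to True.
The remaining clauses are satisfied by c = False, e = False, g = False.

a = F, b = F, c = F, d = F, e = F, f = T, g = F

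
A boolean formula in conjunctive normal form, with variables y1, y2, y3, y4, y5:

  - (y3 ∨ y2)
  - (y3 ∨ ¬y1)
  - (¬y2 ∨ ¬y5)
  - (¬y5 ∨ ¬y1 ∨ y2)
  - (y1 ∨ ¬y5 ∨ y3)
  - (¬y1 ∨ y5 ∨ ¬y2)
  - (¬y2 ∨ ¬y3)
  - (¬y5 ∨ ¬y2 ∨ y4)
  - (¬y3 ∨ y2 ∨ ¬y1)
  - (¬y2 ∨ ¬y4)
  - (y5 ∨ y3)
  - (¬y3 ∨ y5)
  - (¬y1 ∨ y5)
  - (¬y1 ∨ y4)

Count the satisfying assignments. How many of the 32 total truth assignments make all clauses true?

2

Satisfying assignments:
  y1=F y2=F y3=T y4=F y5=T
  y1=F y2=F y3=T y4=T y5=T
Count: 2.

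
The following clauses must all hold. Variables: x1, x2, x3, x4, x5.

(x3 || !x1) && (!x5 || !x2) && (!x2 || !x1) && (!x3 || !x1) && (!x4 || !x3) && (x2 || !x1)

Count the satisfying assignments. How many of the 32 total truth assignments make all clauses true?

9

Case analysis on x1 and x2:
  x1=1, x2=1: a clause becomes empty — 0.
  x1=1, x2=0: a clause becomes empty — 0.
  x1=0, x2=1: remaining (x3,x4,x5) ∈ {(0,0,0); (0,1,0); (1,0,0)} — 3.
  x1=0, x2=0: x5 free; 3 ways for (x3,x4) × 2^1 = 6.
Total: 0 + 0 + 3 + 6 = 9.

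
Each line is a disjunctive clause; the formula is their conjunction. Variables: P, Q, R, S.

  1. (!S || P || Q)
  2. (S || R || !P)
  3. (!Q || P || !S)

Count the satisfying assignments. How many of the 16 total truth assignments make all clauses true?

Split on P, then S.
  P=1, S=1: remaining (Q,R) ∈ {(0,0); (0,1); (1,0); (1,1)} — 4.
  P=1, S=0: remaining (Q,R) ∈ {(0,1); (1,1)} — 2.
  P=0, S=1: a clause becomes empty — 0.
  P=0, S=0: remaining (Q,R) ∈ {(0,0); (0,1); (1,0); (1,1)} — 4.
Total: 4 + 2 + 0 + 4 = 10.

10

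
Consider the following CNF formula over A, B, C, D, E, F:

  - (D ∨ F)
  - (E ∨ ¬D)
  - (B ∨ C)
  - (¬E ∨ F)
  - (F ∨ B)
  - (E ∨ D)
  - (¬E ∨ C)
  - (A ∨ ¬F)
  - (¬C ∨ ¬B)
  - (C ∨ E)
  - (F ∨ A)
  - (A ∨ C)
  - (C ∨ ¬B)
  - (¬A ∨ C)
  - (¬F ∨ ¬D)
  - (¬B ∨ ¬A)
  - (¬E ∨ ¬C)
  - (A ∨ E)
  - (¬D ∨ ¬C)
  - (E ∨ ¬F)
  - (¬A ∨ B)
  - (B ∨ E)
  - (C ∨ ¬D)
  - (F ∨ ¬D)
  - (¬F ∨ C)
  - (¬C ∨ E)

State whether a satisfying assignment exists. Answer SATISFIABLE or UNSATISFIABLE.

UNSATISFIABLE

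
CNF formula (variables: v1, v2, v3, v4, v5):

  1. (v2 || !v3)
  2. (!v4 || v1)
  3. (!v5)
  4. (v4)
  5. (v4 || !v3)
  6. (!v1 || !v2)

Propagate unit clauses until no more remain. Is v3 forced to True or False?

False

(!v5) is a unit clause: v5 = False.
(v4) is a unit clause: v4 = True.
(!v4 || v1): since v4 = True, the clause reduces to (v1). v1 = True.
(!v2 || !v1): since v1 = True, the clause reduces to (!v2). v2 = False.
In (v2 || !v3), v2 is now false; !v3 must hold, so v3 = False.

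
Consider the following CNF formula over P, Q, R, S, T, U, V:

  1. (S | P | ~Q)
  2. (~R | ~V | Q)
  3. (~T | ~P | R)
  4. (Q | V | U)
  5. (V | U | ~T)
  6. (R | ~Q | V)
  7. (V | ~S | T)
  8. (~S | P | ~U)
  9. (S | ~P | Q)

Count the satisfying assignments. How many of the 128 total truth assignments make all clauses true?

33

Split on Q, then V.
  Q=T, V=T: 16 of the 32 assignments to (P,R,S,T,U) work.
  Q=T, V=F: remaining (P,R,S,T,U) ∈ {(T,T,F,F,F); (T,T,F,F,T); (T,T,F,T,T); (T,T,T,T,T)} — 4.
  Q=F, V=T: 8 of the 32 assignments to (P,R,S,T,U) work.
  Q=F, V=F: 5 of the 32 assignments to (P,R,S,T,U) work.
Total: 16 + 4 + 8 + 5 = 33.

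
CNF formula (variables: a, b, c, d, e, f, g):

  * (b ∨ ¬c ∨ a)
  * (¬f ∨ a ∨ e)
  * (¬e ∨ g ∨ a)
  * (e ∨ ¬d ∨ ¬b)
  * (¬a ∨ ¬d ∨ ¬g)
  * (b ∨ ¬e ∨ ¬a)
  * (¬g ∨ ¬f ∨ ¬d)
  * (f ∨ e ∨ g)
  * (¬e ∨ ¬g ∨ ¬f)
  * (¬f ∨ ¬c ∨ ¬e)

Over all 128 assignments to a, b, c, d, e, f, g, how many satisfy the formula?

32

Split on e, then a.
  e=T, a=T: 8 of the 32 assignments to (b,c,d,f,g) work.
  e=T, a=F: d free; 3 ways for (b,c,f,g) × 2^1 = 6.
  e=F, a=T: c free; 7 ways for (b,d,f,g) × 2^1 = 14.
  e=F, a=F: remaining (b,c,d,f,g) ∈ {(F,F,F,F,T); (F,F,T,F,T); (T,F,F,F,T); (T,T,F,F,T)} — 4.
Total: 8 + 6 + 14 + 4 = 32.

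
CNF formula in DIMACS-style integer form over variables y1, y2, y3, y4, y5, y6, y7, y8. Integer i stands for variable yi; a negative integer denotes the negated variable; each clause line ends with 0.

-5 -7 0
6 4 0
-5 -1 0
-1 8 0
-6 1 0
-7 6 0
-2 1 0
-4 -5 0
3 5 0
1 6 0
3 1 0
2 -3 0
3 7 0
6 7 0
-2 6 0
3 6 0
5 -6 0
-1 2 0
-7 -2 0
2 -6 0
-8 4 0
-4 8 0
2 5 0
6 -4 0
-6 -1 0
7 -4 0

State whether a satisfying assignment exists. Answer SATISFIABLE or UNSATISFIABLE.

UNSATISFIABLE

y6 = True:
  propagation gives y1=True; an empty clause results — contradiction.
y6 = False:
  propagation gives y4=True; an empty clause results — contradiction.
Every branch closes, so no satisfying assignment exists.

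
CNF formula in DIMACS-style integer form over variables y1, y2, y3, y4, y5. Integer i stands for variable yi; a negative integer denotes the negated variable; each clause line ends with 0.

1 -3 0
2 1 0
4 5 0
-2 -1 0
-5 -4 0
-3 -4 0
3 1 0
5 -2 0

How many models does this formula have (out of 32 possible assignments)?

Satisfying assignments:
  y1=T y2=F y3=F y4=F y5=T
  y1=T y2=F y3=F y4=T y5=F
  y1=T y2=F y3=T y4=F y5=T
That's 3 in total.

3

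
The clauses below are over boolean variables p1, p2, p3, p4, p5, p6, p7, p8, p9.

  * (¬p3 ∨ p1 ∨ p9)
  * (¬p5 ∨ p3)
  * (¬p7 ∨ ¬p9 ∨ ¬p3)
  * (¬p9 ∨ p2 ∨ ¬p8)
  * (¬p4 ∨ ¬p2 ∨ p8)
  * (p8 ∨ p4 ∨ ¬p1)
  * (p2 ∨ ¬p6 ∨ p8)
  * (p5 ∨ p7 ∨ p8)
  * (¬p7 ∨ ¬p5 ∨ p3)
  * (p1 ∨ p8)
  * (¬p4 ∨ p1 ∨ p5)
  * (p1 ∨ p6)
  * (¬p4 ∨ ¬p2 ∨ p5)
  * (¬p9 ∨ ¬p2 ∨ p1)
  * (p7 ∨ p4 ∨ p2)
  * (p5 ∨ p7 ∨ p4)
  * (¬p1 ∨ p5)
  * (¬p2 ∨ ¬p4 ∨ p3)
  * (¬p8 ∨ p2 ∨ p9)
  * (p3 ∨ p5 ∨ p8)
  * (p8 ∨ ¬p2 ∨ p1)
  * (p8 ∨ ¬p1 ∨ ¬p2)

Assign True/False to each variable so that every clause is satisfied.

Set p1 = True and propagate.
  then p5 is forced to True.
  then p3 is forced to True.
Branch on p2: take p2 = True.
  then p8 is forced to True.
For the remaining variables, p4 = True, p6 = True, p7 = False, p9 = False works.

p1 = T, p2 = T, p3 = T, p4 = T, p5 = T, p6 = T, p7 = F, p8 = T, p9 = F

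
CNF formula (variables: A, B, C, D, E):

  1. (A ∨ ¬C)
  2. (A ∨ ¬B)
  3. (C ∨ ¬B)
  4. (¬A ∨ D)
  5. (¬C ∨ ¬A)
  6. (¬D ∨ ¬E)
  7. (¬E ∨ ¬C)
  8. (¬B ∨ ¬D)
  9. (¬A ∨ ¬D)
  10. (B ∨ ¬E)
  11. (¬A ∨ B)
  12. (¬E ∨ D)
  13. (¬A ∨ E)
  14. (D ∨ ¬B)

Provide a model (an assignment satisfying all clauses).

Branch on A: take A = False.
  then C is forced to False.
  then B is forced to False.
  then E is forced to False.
D is now unconstrained; take D = True.
Every clause has at least one true literal under this assignment.

A = 0, B = 0, C = 0, D = 1, E = 0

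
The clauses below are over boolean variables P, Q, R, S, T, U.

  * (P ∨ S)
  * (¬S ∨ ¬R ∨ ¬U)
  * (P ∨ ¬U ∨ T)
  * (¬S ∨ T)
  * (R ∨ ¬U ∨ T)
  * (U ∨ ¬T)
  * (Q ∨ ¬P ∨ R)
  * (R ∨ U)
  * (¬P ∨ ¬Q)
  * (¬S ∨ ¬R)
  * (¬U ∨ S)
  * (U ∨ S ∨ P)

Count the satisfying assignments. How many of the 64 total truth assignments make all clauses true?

The models are:
  P=F Q=F R=F S=T T=T U=T
  P=F Q=T R=F S=T T=T U=T
  P=T Q=F R=T S=F T=F U=F
That's 3 in total.

3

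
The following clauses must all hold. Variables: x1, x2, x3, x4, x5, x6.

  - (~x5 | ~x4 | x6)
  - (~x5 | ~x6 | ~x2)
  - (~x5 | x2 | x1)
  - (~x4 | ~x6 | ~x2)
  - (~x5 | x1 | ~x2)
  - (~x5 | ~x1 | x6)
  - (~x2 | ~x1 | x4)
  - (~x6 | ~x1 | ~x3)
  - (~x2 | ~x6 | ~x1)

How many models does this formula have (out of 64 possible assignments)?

Split on x1, then x2.
  x1=1, x2=1: remaining (x3,x4,x5,x6) ∈ {(0,1,0,0); (1,1,0,0)} — 2.
  x1=1, x2=0: x4 free; 4 ways for (x3,x5,x6) × 2^1 = 8.
  x1=0, x2=1: x3 free; 3 ways for (x4,x5,x6) × 2^1 = 6.
  x1=0, x2=0: forces x5=0; x3, x4, x6 free → 2^3 = 8.
Total: 2 + 8 + 6 + 8 = 24.

24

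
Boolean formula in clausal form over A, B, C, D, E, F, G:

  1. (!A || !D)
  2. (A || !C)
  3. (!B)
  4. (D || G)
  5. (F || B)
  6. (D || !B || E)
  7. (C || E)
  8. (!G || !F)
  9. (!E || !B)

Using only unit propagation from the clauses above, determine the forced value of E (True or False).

True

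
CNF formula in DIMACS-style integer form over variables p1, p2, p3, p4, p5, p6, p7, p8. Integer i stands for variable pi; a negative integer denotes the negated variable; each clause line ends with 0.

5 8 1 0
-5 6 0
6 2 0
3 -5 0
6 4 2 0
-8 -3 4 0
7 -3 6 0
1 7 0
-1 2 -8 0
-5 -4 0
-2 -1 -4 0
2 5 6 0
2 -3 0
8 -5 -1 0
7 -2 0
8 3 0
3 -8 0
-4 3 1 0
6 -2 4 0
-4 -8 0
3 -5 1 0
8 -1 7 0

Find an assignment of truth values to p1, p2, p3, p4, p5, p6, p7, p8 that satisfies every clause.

p1=0, p2=1, p3=1, p4=0, p5=1, p6=1, p7=1, p8=0

Check each clause:
  1. (p8 ∨ p1 ∨ p5) — p5 is true.
  2. (p6 ∨ ¬p5) — p6 is true.
  3. (p2 ∨ p6) — p2 is true.
  4. (p3 ∨ ¬p5) — p3 is true.
  5. (p2 ∨ p4 ∨ p6) — p2 is true.
  6. (p4 ∨ ¬p8 ∨ ¬p3) — ¬p8 is true.
  7. (p6 ∨ ¬p3 ∨ p7) — p6 is true.
  8. (p1 ∨ p7) — p7 is true.
  9. (¬p8 ∨ p2 ∨ ¬p1) — ¬p8 is true.
  10. (¬p5 ∨ ¬p4) — ¬p4 is true.
  11. (¬p2 ∨ ¬p1 ∨ ¬p4) — ¬p4 is true.
  12. (p6 ∨ p2 ∨ p5) — p2 is true.
  13. (p2 ∨ ¬p3) — p2 is true.
  14. (¬p1 ∨ p8 ∨ ¬p5) — ¬p1 is true.
  15. (¬p2 ∨ p7) — p7 is true.
  16. (p3 ∨ p8) — p3 is true.
  17. (p3 ∨ ¬p8) — ¬p8 is true.
  18. (¬p4 ∨ p1 ∨ p3) — p3 is true.
  19. (p6 ∨ ¬p2 ∨ p4) — p6 is true.
  20. (¬p4 ∨ ¬p8) — ¬p8 is true.
  21. (¬p5 ∨ p3 ∨ p1) — p3 is true.
  22. (¬p1 ∨ p8 ∨ p7) — ¬p1 is true.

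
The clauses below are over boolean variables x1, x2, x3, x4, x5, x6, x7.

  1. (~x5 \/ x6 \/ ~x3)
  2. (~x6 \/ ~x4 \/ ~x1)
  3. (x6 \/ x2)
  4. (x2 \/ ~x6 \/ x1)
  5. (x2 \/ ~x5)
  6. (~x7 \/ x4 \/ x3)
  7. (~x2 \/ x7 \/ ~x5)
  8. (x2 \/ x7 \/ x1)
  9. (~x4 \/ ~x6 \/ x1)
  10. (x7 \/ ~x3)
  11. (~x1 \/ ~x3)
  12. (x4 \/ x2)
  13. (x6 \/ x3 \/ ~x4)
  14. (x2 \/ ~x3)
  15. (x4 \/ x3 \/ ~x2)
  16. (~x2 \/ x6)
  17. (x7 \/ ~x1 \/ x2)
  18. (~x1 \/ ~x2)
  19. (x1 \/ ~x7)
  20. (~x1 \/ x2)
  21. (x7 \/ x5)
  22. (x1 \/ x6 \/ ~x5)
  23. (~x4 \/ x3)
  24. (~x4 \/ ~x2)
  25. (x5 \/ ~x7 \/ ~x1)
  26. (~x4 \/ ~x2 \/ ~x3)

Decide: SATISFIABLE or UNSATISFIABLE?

x2 = True:
  propagation gives x6=True, x1=False, x4=False, x3=True; an empty clause results — contradiction.
x2 = False:
  propagation gives x6=True, x1=True; an empty clause results — contradiction.
Every branch closes, so no satisfying assignment exists.

UNSATISFIABLE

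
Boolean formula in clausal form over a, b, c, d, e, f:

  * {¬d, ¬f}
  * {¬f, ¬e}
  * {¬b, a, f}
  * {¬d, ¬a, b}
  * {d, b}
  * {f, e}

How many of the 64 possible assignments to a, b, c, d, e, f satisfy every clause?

10

Split on f, then b.
  f=T, b=T: remaining (a,c,d,e) ∈ {(F,F,F,F); (F,T,F,F); (T,F,F,F); (T,T,F,F)} — 4.
  f=T, b=F: a clause becomes empty — 0.
  f=F, b=T: remaining (a,c,d,e) ∈ {(T,F,F,T); (T,F,T,T); (T,T,F,T); (T,T,T,T)} — 4.
  f=F, b=F: remaining (a,c,d,e) ∈ {(F,F,T,T); (F,T,T,T)} — 2.
Total: 4 + 0 + 4 + 2 = 10.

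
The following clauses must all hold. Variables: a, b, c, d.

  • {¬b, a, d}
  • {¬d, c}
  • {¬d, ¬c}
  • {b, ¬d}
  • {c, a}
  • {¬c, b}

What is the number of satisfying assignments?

3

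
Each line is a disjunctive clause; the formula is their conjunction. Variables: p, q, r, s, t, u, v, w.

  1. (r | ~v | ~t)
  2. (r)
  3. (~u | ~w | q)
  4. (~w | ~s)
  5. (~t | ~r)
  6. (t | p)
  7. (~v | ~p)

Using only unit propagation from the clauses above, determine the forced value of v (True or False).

False

(r) stands alone — r = True.
In (~r | ~t), ~r is now false; ~t must hold, so t = False.
(p | t): since t = False, the clause reduces to (p). p = True.
(~v | ~p): since p = True, the clause reduces to (~v). v = False.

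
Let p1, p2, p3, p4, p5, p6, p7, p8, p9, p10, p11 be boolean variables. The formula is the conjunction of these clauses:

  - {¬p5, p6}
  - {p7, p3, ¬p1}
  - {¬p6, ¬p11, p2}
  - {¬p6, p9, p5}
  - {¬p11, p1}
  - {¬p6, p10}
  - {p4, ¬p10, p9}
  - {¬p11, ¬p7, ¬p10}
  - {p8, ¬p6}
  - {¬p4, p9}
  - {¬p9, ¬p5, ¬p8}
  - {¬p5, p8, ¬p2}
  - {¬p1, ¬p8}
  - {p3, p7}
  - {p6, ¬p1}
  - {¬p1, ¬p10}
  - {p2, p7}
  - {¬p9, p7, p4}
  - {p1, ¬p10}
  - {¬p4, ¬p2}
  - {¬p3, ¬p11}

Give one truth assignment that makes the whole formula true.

p1=F, p2=T, p3=F, p4=F, p5=F, p6=F, p7=T, p8=T, p9=T, p10=F, p11=F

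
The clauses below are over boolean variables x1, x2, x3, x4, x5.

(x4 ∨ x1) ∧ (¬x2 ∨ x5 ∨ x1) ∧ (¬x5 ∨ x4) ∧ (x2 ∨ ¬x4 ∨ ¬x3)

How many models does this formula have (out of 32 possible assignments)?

Case analysis on x4 and x1:
  x4=T, x1=T: x5 free; 3 ways for (x2,x3) × 2^1 = 6.
  x4=T, x1=F: remaining (x2,x3,x5) ∈ {(F,F,F); (F,F,T); (T,F,T); (T,T,T)} — 4.
  x4=F, x1=T: remaining (x2,x3,x5) ∈ {(F,F,F); (F,T,F); (T,F,F); (T,T,F)} — 4.
  x4=F, x1=F: a clause becomes empty — 0.
Total: 6 + 4 + 4 + 0 = 14.

14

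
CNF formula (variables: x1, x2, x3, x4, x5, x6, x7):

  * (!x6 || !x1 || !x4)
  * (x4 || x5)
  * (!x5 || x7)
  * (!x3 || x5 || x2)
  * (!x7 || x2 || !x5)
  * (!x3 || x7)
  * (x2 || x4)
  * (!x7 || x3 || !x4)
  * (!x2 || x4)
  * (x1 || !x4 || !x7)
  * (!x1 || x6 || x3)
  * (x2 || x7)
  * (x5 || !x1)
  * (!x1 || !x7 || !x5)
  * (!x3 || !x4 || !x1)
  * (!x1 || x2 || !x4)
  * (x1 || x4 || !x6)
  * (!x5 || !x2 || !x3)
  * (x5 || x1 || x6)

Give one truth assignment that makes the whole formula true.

Branch on x1: take x1 = False.
For the remaining variables, x2 = True, x3 = False, x4 = True, x5 = False, x6 = True, x7 = False works.

x1=0, x2=1, x3=0, x4=1, x5=0, x6=1, x7=0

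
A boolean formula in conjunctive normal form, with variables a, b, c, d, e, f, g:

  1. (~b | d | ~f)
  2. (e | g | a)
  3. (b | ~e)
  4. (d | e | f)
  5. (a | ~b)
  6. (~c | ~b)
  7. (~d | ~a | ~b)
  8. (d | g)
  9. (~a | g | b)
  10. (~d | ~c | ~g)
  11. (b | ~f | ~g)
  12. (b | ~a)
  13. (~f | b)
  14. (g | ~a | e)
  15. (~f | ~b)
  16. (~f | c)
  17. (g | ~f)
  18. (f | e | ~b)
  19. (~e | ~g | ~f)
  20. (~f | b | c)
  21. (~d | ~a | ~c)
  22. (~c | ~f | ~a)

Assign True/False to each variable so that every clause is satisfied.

a = 1, b = 1, c = 0, d = 0, e = 1, f = 0, g = 1

Branch on a: take a = True.
  then b is forced to True.
  then c is forced to False.
  then d is forced to False.
  then f is forced to False.
  then e is forced to True.
  then g is forced to True.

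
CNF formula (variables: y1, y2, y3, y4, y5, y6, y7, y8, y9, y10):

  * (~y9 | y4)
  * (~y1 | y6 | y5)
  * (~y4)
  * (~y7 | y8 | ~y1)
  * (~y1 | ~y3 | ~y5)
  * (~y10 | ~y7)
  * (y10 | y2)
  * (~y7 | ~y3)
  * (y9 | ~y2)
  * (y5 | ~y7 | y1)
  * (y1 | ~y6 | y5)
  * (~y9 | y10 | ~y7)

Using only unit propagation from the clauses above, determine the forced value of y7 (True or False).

(~y4) is a unit clause: y4 = False.
In (~y9 | y4), y4 is now false; ~y9 must hold, so y9 = False.
From (y9 | ~y2) and y9 = False: y2 = False.
(y10 | y2): since y2 = False, the clause reduces to (y10). y10 = True.
From (~y10 | ~y7) and y10 = True: y7 = False.

False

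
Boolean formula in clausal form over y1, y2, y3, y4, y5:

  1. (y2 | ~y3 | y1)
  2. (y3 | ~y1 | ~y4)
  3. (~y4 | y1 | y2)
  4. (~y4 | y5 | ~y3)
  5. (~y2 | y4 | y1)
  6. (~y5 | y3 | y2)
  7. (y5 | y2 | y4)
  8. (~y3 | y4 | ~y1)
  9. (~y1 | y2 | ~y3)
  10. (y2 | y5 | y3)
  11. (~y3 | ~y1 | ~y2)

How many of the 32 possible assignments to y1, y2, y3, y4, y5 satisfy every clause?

The models are:
  y1=F y2=T y3=F y4=T y5=F
  y1=F y2=T y3=F y4=T y5=T
  y1=F y2=T y3=T y4=T y5=T
  y1=T y2=T y3=F y4=F y5=F
  y1=T y2=T y3=F y4=F y5=T
Count: 5.

5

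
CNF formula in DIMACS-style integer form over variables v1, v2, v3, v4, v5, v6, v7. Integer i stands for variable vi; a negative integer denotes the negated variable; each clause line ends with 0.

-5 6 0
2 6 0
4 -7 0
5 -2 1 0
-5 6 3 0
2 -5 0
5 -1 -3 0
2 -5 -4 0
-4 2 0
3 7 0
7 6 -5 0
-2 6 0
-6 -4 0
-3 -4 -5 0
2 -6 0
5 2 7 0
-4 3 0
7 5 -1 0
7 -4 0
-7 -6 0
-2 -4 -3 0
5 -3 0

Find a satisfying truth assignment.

v1=F, v2=T, v3=T, v4=F, v5=T, v6=T, v7=F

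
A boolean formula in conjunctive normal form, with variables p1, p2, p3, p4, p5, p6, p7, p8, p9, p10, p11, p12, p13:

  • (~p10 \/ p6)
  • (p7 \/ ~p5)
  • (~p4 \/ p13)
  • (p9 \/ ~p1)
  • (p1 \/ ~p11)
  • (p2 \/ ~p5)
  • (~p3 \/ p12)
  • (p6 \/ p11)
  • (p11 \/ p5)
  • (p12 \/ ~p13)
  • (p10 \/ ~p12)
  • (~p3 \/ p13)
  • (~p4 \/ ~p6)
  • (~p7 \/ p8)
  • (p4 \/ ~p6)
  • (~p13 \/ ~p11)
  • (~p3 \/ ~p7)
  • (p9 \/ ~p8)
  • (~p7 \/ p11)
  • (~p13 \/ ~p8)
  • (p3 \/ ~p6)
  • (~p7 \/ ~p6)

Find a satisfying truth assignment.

p1=True, p2=True, p3=False, p4=False, p5=False, p6=False, p7=False, p8=False, p9=True, p10=False, p11=True, p12=False, p13=False

Check each clause:
  1. (p6 \/ ~p10) — ~p10 is true.
  2. (~p5 \/ p7) — ~p5 is true.
  3. (p13 \/ ~p4) — ~p4 is true.
  4. (p9 \/ ~p1) — p9 is true.
  5. (~p11 \/ p1) — p1 is true.
  6. (~p5 \/ p2) — p2 is true.
  7. (p12 \/ ~p3) — ~p3 is true.
  8. (p6 \/ p11) — p11 is true.
  9. (p5 \/ p11) — p11 is true.
  10. (p12 \/ ~p13) — ~p13 is true.
  11. (~p12 \/ p10) — ~p12 is true.
  12. (p13 \/ ~p3) — ~p3 is true.
  13. (~p4 \/ ~p6) — ~p6 is true.
  14. (~p7 \/ p8) — ~p7 is true.
  15. (~p6 \/ p4) — ~p6 is true.
  16. (~p11 \/ ~p13) — ~p13 is true.
  17. (~p7 \/ ~p3) — ~p7 is true.
  18. (~p8 \/ p9) — ~p8 is true.
  19. (~p7 \/ p11) — ~p7 is true.
  20. (~p8 \/ ~p13) — ~p8 is true.
  21. (p3 \/ ~p6) — ~p6 is true.
  22. (~p6 \/ ~p7) — ~p7 is true.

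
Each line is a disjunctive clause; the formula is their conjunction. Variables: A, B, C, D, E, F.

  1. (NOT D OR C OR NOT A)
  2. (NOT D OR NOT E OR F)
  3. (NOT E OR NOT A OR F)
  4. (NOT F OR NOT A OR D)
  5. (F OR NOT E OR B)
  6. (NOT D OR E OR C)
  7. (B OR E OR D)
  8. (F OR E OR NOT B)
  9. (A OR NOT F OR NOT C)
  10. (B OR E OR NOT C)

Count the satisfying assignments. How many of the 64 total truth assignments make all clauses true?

10

Case analysis on E and F:
  E=1, F=1: B free; 3 ways for (A,C,D) × 2^1 = 6.
  E=1, F=0: remaining (A,B,C,D) ∈ {(0,1,0,0); (0,1,1,0)} — 2.
  E=0, F=1: remaining (A,B,C,D) ∈ {(0,1,0,0); (1,1,1,1)} — 2.
  E=0, F=0: a clause becomes empty — 0.
Total: 6 + 2 + 2 + 0 = 10.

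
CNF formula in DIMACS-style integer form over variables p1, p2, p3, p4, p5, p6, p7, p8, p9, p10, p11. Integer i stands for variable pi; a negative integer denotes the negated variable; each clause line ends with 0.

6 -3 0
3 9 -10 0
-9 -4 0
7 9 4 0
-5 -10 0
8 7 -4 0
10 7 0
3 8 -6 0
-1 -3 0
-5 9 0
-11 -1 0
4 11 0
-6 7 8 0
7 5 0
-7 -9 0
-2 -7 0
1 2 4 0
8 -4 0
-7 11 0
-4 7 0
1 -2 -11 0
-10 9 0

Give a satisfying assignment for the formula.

p8 occurs only positively in the remaining clauses — set p8 = True.
Set p1 = False and propagate.
Set p2 = False and propagate.
  then p4 is forced to True.
  then p9 is forced to False.
  then p5 is forced to False.
  then p7 is forced to True.
  then p11 is forced to True.
  then p10 is forced to False.
For the remaining variables, p3 = False, p6 = True works.

p1 = False, p2 = False, p3 = False, p4 = True, p5 = False, p6 = True, p7 = True, p8 = True, p9 = False, p10 = False, p11 = True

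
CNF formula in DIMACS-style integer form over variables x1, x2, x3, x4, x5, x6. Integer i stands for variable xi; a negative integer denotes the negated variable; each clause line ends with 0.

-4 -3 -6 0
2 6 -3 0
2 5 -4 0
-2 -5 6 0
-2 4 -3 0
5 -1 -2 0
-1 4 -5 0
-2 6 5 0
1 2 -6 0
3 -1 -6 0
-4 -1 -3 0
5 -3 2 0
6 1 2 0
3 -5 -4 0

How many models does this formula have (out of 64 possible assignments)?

4

Satisfying assignments:
  x1=0 x2=1 x3=0 x4=0 x5=0 x6=1
  x1=0 x2=1 x3=0 x4=0 x5=1 x6=1
  x1=0 x2=1 x3=0 x4=1 x5=0 x6=1
  x1=1 x2=0 x3=0 x4=0 x5=0 x6=0
Count: 4.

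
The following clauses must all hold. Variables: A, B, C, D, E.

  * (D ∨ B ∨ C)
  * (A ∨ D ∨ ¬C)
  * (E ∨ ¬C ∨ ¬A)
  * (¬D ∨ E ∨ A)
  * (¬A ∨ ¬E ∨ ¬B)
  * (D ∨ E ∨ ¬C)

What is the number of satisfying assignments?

12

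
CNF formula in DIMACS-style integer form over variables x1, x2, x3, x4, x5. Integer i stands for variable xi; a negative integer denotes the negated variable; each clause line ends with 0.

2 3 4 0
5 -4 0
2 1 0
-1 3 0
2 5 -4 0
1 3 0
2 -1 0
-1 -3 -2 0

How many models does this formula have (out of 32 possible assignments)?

3

Satisfying assignments:
  x1=0 x2=1 x3=1 x4=0 x5=0
  x1=0 x2=1 x3=1 x4=0 x5=1
  x1=0 x2=1 x3=1 x4=1 x5=1
That's 3 in total.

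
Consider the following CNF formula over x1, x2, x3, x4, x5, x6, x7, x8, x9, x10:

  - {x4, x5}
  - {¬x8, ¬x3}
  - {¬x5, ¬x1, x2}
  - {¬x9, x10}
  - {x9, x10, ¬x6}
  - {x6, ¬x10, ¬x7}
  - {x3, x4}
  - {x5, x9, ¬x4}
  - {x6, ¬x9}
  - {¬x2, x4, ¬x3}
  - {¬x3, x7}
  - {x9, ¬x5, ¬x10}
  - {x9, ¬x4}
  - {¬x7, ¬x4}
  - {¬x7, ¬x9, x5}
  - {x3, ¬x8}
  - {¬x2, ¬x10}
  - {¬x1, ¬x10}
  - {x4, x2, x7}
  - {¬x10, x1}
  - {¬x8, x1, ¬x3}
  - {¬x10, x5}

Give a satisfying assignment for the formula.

Pure literal: x8 appears only negated; assign x8 = False.
Branch on x1: take x1 = False.
  then x10 is forced to False.
  then x9 is forced to False.
  then x6 is forced to False.
  then x4 is forced to False.
  then x5 is forced to True.
  then x3 is forced to True.
  then x2 is forced to False.
  then x7 is forced to True.

x1=False, x2=False, x3=True, x4=False, x5=True, x6=False, x7=True, x8=False, x9=False, x10=False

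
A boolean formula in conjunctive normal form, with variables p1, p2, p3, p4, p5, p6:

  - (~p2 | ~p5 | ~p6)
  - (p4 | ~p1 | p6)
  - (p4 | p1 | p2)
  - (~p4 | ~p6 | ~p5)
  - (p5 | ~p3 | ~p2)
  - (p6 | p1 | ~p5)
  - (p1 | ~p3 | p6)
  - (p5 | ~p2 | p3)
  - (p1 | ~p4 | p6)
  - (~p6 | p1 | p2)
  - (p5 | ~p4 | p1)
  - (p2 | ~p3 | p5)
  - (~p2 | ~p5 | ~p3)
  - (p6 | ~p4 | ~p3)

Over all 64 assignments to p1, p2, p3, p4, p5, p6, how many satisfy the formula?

The models are:
  p1=T p2=F p3=F p4=F p5=F p6=T
  p1=T p2=F p3=F p4=F p5=T p6=T
  p1=T p2=F p3=F p4=T p5=F p6=F
  p1=T p2=F p3=F p4=T p5=F p6=T
  p1=T p2=F p3=F p4=T p5=T p6=F
  p1=T p2=F p3=T p4=F p5=T p6=T
  p1=T p2=T p3=F p4=T p5=T p6=F
Count: 7.

7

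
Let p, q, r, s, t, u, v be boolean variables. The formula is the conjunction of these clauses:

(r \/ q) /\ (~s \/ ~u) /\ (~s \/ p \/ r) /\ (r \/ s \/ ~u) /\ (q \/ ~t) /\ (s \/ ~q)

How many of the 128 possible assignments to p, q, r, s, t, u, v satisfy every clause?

24

Case analysis on s and q:
  s=1, q=1: t, v free; 3 ways for (p,r,u) × 2^2 = 12.
  s=1, q=0: remaining (p,r,t,u,v) ∈ {(0,1,0,0,0); (0,1,0,0,1); (1,1,0,0,0); (1,1,0,0,1)} — 4.
  s=0, q=1: a clause becomes empty — 0.
  s=0, q=0: forces r=1; t=0; p, u, v free → 2^3 = 8.
Total: 12 + 4 + 0 + 8 = 24.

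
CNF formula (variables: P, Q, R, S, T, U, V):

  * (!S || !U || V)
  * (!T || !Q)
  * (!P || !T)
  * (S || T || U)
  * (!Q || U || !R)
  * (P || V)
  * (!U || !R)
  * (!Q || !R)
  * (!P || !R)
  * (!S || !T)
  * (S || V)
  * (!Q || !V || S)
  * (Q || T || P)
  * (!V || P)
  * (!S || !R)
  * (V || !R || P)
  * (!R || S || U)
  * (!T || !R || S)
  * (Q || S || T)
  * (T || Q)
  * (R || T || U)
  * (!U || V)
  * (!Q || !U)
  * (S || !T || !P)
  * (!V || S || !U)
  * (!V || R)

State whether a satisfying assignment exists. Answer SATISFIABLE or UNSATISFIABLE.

S = True:
  propagation gives T=False, R=False, Q=True, U=True; an empty clause results — contradiction.
S = False:
  propagation gives V=True, Q=False, P=True, T=False; an empty clause results — contradiction.
Every branch closes, so no satisfying assignment exists.

UNSATISFIABLE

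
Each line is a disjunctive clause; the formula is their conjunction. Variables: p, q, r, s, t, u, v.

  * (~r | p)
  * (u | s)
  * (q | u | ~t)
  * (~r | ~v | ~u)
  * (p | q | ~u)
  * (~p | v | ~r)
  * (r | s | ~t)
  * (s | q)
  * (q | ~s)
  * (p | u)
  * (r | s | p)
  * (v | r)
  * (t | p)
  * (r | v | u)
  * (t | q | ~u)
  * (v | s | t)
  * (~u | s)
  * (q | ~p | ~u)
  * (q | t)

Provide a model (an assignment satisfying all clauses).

p = T, q = T, r = T, s = T, t = F, u = F, v = T

Check each clause:
  1. (~r | p) — p is true.
  2. (s | u) — s is true.
  3. (~t | u | q) — q is true.
  4. (~v | ~u | ~r) — ~u is true.
  5. (~u | q | p) — p is true.
  6. (~p | v | ~r) — v is true.
  7. (r | s | ~t) — r is true.
  8. (s | q) — q is true.
  9. (q | ~s) — q is true.
  10. (u | p) — p is true.
  11. (r | p | s) — p is true.
  12. (v | r) — r is true.
  13. (p | t) — p is true.
  14. (u | r | v) — r is true.
  15. (t | q | ~u) — q is true.
  16. (v | t | s) — s is true.
  17. (s | ~u) — ~u is true.
  18. (~p | q | ~u) — q is true.
  19. (t | q) — q is true.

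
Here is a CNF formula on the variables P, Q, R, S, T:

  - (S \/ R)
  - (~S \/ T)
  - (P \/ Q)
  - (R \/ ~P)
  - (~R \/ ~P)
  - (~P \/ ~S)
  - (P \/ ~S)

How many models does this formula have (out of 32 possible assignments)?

Satisfying assignments:
  P=F Q=T R=T S=F T=F
  P=F Q=T R=T S=F T=T
That's 2 in total.

2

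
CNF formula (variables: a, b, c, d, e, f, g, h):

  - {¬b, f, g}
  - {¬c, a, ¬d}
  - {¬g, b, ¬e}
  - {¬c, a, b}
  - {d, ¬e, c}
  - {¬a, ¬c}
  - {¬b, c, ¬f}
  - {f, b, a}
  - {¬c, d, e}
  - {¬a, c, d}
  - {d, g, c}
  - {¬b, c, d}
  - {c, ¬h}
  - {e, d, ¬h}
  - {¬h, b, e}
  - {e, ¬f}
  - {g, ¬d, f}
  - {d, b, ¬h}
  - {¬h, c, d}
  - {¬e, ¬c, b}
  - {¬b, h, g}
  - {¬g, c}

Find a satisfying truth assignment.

a=T, b=F, c=F, d=T, e=T, f=T, g=F, h=F

Check each clause:
  1. {¬b, f, g} — ¬b is true.
  2. {a, ¬d, ¬c} — a is true.
  3. {¬e, ¬g, b} — ¬g is true.
  4. {b, a, ¬c} — a is true.
  5. {¬e, c, d} — d is true.
  6. {¬a, ¬c} — ¬c is true.
  7. {¬f, c, ¬b} — ¬b is true.
  8. {b, a, f} — a is true.
  9. {e, d, ¬c} — ¬c is true.
  10. {d, ¬a, c} — d is true.
  11. {c, d, g} — d is true.
  12. {c, ¬b, d} — d is true.
  13. {c, ¬h} — ¬h is true.
  14. {¬h, e, d} — ¬h is true.
  15. {b, ¬h, e} — ¬h is true.
  16. {¬f, e} — e is true.
  17. {¬d, g, f} — f is true.
  18. {¬h, d, b} — ¬h is true.
  19. {c, d, ¬h} — ¬h is true.
  20. {¬e, b, ¬c} — ¬c is true.
  21. {h, ¬b, g} — ¬b is true.
  22. {¬g, c} — ¬g is true.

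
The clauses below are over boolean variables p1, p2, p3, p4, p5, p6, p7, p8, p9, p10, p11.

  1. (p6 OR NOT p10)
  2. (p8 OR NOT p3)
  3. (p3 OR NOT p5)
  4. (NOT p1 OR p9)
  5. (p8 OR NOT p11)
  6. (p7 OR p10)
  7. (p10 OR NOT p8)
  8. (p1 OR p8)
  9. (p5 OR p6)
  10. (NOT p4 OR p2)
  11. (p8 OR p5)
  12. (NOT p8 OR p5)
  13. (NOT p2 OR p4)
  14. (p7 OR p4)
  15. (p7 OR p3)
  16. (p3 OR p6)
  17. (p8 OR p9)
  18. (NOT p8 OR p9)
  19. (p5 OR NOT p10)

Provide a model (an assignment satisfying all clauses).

p1 = True  p2 = False  p3 = True  p4 = False  p5 = True  p6 = True  p7 = True  p8 = True  p9 = True  p10 = True  p11 = True

Check each clause:
  1. (p6 OR NOT p10) — p6 is true.
  2. (NOT p3 OR p8) — p8 is true.
  3. (p3 OR NOT p5) — p3 is true.
  4. (NOT p1 OR p9) — p9 is true.
  5. (p8 OR NOT p11) — p8 is true.
  6. (p10 OR p7) — p10 is true.
  7. (NOT p8 OR p10) — p10 is true.
  8. (p1 OR p8) — p8 is true.
  9. (p5 OR p6) — p5 is true.
  10. (NOT p4 OR p2) — NOT p4 is true.
  11. (p5 OR p8) — p8 is true.
  12. (p5 OR NOT p8) — p5 is true.
  13. (NOT p2 OR p4) — NOT p2 is true.
  14. (p7 OR p4) — p7 is true.
  15. (p7 OR p3) — p3 is true.
  16. (p3 OR p6) — p3 is true.
  17. (p9 OR p8) — p8 is true.
  18. (p9 OR NOT p8) — p9 is true.
  19. (NOT p10 OR p5) — p5 is true.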